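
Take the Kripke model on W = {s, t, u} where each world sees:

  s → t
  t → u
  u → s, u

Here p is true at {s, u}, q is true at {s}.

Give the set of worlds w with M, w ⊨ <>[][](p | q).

{s, u}

s: successors {t}; [][](p | q) there: t:T. ✓
t: successors {u}; [][](p | q) there: u:F. ✗
u: successors {s, u}; [][](p | q) there: s:T, u:F. ✓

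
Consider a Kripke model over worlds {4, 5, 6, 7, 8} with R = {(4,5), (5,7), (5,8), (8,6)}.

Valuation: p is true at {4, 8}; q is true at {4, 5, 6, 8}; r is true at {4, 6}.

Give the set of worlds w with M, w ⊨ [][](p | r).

{5, 6, 7, 8}

4: successors {5}; [](p | r) there: 5:F. ✗
5: successors {7, 8}; [](p | r) there: 7:T, 8:T. ✓
6: no successors, so [][](p | r) holds vacuously. ✓
7: no successors, so [][](p | r) holds vacuously. ✓
8: successors {6}; [](p | r) there: 6:T. ✓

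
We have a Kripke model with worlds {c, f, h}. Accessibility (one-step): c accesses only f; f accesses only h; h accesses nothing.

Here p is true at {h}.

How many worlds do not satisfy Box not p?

1

c: successors {f}; not p there: f:T. ✓
f: successors {h}; not p there: h:F. ✗
h: no successors, so Box not p holds vacuously. ✓
Satisfying worlds: {c, h}.
So Box not p fails at the other 1 world.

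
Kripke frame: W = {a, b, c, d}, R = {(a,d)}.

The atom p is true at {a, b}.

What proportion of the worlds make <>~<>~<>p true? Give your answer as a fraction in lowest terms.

a: successors {d}; ~<>~<>p there: d:T. ✓
b: no successors, so <>~<>~<>p fails. ✗
c: no successors, so <>~<>~<>p fails. ✗
d: no successors, so <>~<>~<>p fails. ✗
That's 1 of 4 worlds, so 1/4.

1/4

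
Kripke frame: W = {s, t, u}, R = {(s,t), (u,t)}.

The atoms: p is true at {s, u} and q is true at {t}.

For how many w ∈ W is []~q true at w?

1

s: successors {t}; ~q there: t:F. ✗
t: no successors, so []~q holds vacuously. ✓
u: successors {t}; ~q there: t:F. ✗
Satisfying worlds: {t}.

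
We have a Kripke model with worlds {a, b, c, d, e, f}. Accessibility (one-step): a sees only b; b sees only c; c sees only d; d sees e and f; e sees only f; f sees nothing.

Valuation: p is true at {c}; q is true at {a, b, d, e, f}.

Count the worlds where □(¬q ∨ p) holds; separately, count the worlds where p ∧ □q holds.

For □(¬q ∨ p):
a: successors {b}; ¬q ∨ p there: b:F. ✗
b: successors {c}; ¬q ∨ p there: c:T. ✓
c: successors {d}; ¬q ∨ p there: d:F. ✗
d: successors {e, f}; ¬q ∨ p there: e:F, f:F. ✗
e: successors {f}; ¬q ∨ p there: f:F. ✗
f: no successors, so □(¬q ∨ p) holds vacuously. ✓
— 2 worlds.
For p ∧ □q:
a: p is F, □q is T. ✗
b: p is F, □q is F. ✗
c: p is T, □q is T. ✓
d: p is F, □q is T. ✗
e: p is F, □q is T. ✗
f: p is F, □q is T. ✗
— 1 world.

2 and 1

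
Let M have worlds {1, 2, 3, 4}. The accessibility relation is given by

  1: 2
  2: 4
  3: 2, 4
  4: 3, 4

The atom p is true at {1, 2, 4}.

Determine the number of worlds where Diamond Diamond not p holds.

3

1: successors {2}; Diamond not p there: 2:F. ✗
2: successors {4}; Diamond not p there: 4:T. ✓
3: successors {2, 4}; Diamond not p there: 2:F, 4:T. ✓
4: successors {3, 4}; Diamond not p there: 3:F, 4:T. ✓
Satisfying worlds: {2, 3, 4}.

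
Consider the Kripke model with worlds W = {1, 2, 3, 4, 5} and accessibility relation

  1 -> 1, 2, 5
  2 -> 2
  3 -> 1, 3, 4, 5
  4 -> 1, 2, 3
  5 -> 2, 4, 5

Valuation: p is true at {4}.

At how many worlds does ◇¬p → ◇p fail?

1: ◇¬p is T, ◇p is F. ✗
2: ◇¬p is T, ◇p is F. ✗
3: ◇¬p is T, ◇p is T. ✓
4: ◇¬p is T, ◇p is F. ✗
5: ◇¬p is T, ◇p is T. ✓
Satisfying worlds: {3, 5}.
So ◇¬p → ◇p fails at the other 3 worlds.

3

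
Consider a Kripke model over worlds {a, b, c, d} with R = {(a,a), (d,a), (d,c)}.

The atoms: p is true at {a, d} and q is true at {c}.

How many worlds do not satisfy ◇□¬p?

a: successors {a}; □¬p there: a:F. ✗
b: no successors, so ◇□¬p fails. ✗
c: no successors, so ◇□¬p fails. ✗
d: successors {a, c}; □¬p there: a:F, c:T. ✓
Satisfying worlds: {d}.
So ◇□¬p fails at the other 3 worlds.

3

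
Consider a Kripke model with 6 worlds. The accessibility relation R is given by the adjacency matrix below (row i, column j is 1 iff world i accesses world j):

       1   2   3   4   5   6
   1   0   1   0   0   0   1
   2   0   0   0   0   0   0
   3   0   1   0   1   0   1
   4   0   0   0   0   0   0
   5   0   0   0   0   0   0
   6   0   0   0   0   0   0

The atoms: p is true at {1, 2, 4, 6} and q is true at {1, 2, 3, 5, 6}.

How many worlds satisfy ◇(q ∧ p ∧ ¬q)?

0

1: successors {2, 6}; q ∧ p ∧ ¬q there: 2:F, 6:F. ✗
2: no successors, so ◇(q ∧ p ∧ ¬q) fails. ✗
3: successors {2, 4, 6}; q ∧ p ∧ ¬q there: 2:F, 4:F, 6:F. ✗
4: no successors, so ◇(q ∧ p ∧ ¬q) fails. ✗
5: no successors, so ◇(q ∧ p ∧ ¬q) fails. ✗
6: no successors, so ◇(q ∧ p ∧ ¬q) fails. ✗
Satisfying worlds: ∅.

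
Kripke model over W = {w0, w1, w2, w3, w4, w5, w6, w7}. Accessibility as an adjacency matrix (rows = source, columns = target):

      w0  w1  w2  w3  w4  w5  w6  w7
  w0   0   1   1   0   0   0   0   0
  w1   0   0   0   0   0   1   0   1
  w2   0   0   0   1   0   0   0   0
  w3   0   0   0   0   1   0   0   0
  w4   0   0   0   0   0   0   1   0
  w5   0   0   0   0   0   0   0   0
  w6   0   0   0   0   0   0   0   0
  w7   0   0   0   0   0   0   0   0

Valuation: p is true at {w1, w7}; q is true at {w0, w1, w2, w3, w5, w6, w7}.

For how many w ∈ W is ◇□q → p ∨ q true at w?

7

w0: ◇□q is T, p ∨ q is T. ✓
w1: ◇□q is T, p ∨ q is T. ✓
w2: ◇□q is F, p ∨ q is T. ✓
w3: ◇□q is T, p ∨ q is T. ✓
w4: ◇□q is T, p ∨ q is F. ✗
w5: ◇□q is F, p ∨ q is T. ✓
w6: ◇□q is F, p ∨ q is T. ✓
w7: ◇□q is F, p ∨ q is T. ✓
Satisfying worlds: {w0, w1, w2, w3, w5, w6, w7}.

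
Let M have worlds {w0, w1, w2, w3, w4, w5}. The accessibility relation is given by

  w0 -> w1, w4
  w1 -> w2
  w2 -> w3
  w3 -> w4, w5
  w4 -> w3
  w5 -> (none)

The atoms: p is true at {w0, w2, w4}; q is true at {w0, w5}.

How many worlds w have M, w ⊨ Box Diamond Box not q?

3

w0: successors {w1, w4}; Diamond Box not q there: w1:T, w4:F. ✗
w1: successors {w2}; Diamond Box not q there: w2:F. ✗
w2: successors {w3}; Diamond Box not q there: w3:T. ✓
w3: successors {w4, w5}; Diamond Box not q there: w4:F, w5:F. ✗
w4: successors {w3}; Diamond Box not q there: w3:T. ✓
w5: no successors, so Box Diamond Box not q holds vacuously. ✓
Satisfying worlds: {w2, w4, w5}.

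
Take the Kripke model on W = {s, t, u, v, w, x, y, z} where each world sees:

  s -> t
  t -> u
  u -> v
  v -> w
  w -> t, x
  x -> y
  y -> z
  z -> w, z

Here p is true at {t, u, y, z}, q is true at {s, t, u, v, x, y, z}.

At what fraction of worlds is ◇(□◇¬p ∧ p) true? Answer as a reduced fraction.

3/4

s: successors {t}; □◇¬p ∧ p there: t:T. ✓
t: successors {u}; □◇¬p ∧ p there: u:T. ✓
u: successors {v}; □◇¬p ∧ p there: v:F. ✗
v: successors {w}; □◇¬p ∧ p there: w:F. ✗
w: successors {t, x}; □◇¬p ∧ p there: t:T, x:F. ✓
x: successors {y}; □◇¬p ∧ p there: y:T. ✓
y: successors {z}; □◇¬p ∧ p there: z:T. ✓
z: successors {w, z}; □◇¬p ∧ p there: w:F, z:T. ✓
That's 6 of 8 worlds, so 6/8 = 3/4.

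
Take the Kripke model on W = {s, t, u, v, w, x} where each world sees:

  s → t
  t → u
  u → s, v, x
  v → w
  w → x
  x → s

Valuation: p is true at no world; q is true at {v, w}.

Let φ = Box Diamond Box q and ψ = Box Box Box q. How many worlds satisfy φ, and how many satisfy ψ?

For Box Diamond Box q:
s: successors {t}; Diamond Box q there: t:F. ✗
t: successors {u}; Diamond Box q there: u:T. ✓
u: successors {s, v, x}; Diamond Box q there: s:F, v:F, x:F. ✗
v: successors {w}; Diamond Box q there: w:F. ✗
w: successors {x}; Diamond Box q there: x:F. ✗
x: successors {s}; Diamond Box q there: s:F. ✗
— 1 world.
For Box Box Box q:
s: successors {t}; Box Box q there: t:F. ✗
t: successors {u}; Box Box q there: u:F. ✗
u: successors {s, v, x}; Box Box q there: s:F, v:F, x:F. ✗
v: successors {w}; Box Box q there: w:F. ✗
w: successors {x}; Box Box q there: x:F. ✗
x: successors {s}; Box Box q there: s:F. ✗
— 0 worlds.

1 and 0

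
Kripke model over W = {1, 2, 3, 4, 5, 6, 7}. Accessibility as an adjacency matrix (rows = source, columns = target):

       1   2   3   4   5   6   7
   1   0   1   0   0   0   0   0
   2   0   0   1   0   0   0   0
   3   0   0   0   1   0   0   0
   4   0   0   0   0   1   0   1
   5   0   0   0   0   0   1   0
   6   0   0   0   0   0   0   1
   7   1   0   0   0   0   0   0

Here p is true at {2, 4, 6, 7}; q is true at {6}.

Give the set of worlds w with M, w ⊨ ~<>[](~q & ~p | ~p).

{2, 3, 5, 7}

1: <>[](~q & ~p | ~p) is T. ✗
2: <>[](~q & ~p | ~p) is F. ✓
3: <>[](~q & ~p | ~p) is F. ✓
4: <>[](~q & ~p | ~p) is T. ✗
5: <>[](~q & ~p | ~p) is F. ✓
6: <>[](~q & ~p | ~p) is T. ✗
7: <>[](~q & ~p | ~p) is F. ✓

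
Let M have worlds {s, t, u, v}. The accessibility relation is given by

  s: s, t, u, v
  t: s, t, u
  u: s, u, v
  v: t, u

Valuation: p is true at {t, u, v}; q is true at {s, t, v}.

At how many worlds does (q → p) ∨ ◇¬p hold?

s: q → p is F, ◇¬p is T. ✓
t: q → p is T, ◇¬p is T. ✓
u: q → p is T, ◇¬p is T. ✓
v: q → p is T, ◇¬p is F. ✓
Satisfying worlds: {s, t, u, v}.

4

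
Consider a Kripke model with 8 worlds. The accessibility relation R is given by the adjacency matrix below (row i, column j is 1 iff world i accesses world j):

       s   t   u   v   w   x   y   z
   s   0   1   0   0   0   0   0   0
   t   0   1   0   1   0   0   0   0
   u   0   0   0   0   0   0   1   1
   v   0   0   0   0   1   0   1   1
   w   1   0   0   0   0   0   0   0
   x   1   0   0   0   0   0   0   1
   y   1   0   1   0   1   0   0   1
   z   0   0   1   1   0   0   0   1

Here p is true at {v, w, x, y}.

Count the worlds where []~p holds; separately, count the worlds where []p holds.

For []~p:
s: successors {t}; ~p there: t:T. ✓
t: successors {t, v}; ~p there: t:T, v:F. ✗
u: successors {y, z}; ~p there: y:F, z:T. ✗
v: successors {w, y, z}; ~p there: w:F, y:F, z:T. ✗
w: successors {s}; ~p there: s:T. ✓
x: successors {s, z}; ~p there: s:T, z:T. ✓
y: successors {s, u, w, z}; ~p there: s:T, u:T, w:F, z:T. ✗
z: successors {u, v, z}; ~p there: u:T, v:F, z:T. ✗
— 3 worlds.
For []p:
s: successors {t}; p there: t:F. ✗
t: successors {t, v}; p there: t:F, v:T. ✗
u: successors {y, z}; p there: y:T, z:F. ✗
v: successors {w, y, z}; p there: w:T, y:T, z:F. ✗
w: successors {s}; p there: s:F. ✗
x: successors {s, z}; p there: s:F, z:F. ✗
y: successors {s, u, w, z}; p there: s:F, u:F, w:T, z:F. ✗
z: successors {u, v, z}; p there: u:F, v:T, z:F. ✗
— 0 worlds.

3 and 0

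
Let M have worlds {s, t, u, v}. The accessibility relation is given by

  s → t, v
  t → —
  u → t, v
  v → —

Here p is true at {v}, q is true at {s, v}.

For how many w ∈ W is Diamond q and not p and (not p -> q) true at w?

s: Diamond q and not p is T, not p -> q is T. ✓
t: Diamond q and not p is F, not p -> q is F. ✗
u: Diamond q and not p is T, not p -> q is F. ✗
v: Diamond q and not p is F, not p -> q is T. ✗
Satisfying worlds: {s}.

1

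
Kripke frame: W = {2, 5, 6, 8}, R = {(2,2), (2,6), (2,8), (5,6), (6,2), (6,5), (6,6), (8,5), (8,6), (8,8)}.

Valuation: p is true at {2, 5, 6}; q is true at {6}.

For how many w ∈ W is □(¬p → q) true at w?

2: successors {2, 6, 8}; ¬p → q there: 2:T, 6:T, 8:F. ✗
5: successors {6}; ¬p → q there: 6:T. ✓
6: successors {2, 5, 6}; ¬p → q there: 2:T, 5:T, 6:T. ✓
8: successors {5, 6, 8}; ¬p → q there: 5:T, 6:T, 8:F. ✗
Satisfying worlds: {5, 6}.

2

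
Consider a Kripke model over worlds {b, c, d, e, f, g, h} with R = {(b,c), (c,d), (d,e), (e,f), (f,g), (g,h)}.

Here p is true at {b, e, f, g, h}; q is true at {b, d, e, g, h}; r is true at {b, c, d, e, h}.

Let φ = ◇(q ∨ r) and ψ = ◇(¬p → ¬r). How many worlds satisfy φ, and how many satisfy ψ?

5 and 4

For ◇(q ∨ r):
b: successors {c}; q ∨ r there: c:T. ✓
c: successors {d}; q ∨ r there: d:T. ✓
d: successors {e}; q ∨ r there: e:T. ✓
e: successors {f}; q ∨ r there: f:F. ✗
f: successors {g}; q ∨ r there: g:T. ✓
g: successors {h}; q ∨ r there: h:T. ✓
h: no successors, so ◇(q ∨ r) fails. ✗
— 5 worlds.
For ◇(¬p → ¬r):
b: successors {c}; ¬p → ¬r there: c:F. ✗
c: successors {d}; ¬p → ¬r there: d:F. ✗
d: successors {e}; ¬p → ¬r there: e:T. ✓
e: successors {f}; ¬p → ¬r there: f:T. ✓
f: successors {g}; ¬p → ¬r there: g:T. ✓
g: successors {h}; ¬p → ¬r there: h:T. ✓
h: no successors, so ◇(¬p → ¬r) fails. ✗
— 4 worlds.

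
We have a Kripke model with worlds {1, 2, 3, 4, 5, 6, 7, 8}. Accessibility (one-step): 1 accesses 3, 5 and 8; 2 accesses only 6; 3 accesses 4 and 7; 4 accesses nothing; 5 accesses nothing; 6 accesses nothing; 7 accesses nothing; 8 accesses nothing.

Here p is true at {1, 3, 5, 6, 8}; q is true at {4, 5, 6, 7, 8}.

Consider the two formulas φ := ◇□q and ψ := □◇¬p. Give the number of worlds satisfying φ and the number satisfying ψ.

3 and 5

For ◇□q:
1: successors {3, 5, 8}; □q there: 3:T, 5:T, 8:T. ✓
2: successors {6}; □q there: 6:T. ✓
3: successors {4, 7}; □q there: 4:T, 7:T. ✓
4: no successors, so ◇□q fails. ✗
5: no successors, so ◇□q fails. ✗
6: no successors, so ◇□q fails. ✗
7: no successors, so ◇□q fails. ✗
8: no successors, so ◇□q fails. ✗
— 3 worlds.
For □◇¬p:
1: successors {3, 5, 8}; ◇¬p there: 3:T, 5:F, 8:F. ✗
2: successors {6}; ◇¬p there: 6:F. ✗
3: successors {4, 7}; ◇¬p there: 4:F, 7:F. ✗
4: no successors, so □◇¬p holds vacuously. ✓
5: no successors, so □◇¬p holds vacuously. ✓
6: no successors, so □◇¬p holds vacuously. ✓
7: no successors, so □◇¬p holds vacuously. ✓
8: no successors, so □◇¬p holds vacuously. ✓
— 5 worlds.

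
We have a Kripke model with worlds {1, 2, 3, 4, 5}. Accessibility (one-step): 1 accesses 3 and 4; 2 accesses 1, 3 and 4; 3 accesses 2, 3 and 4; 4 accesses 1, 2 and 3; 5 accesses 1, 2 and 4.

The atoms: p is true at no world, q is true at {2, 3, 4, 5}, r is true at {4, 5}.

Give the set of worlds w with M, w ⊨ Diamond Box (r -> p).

{1, 2, 3, 5}

1: successors {3, 4}; Box (r -> p) there: 3:F, 4:T. ✓
2: successors {1, 3, 4}; Box (r -> p) there: 1:F, 3:F, 4:T. ✓
3: successors {2, 3, 4}; Box (r -> p) there: 2:F, 3:F, 4:T. ✓
4: successors {1, 2, 3}; Box (r -> p) there: 1:F, 2:F, 3:F. ✗
5: successors {1, 2, 4}; Box (r -> p) there: 1:F, 2:F, 4:T. ✓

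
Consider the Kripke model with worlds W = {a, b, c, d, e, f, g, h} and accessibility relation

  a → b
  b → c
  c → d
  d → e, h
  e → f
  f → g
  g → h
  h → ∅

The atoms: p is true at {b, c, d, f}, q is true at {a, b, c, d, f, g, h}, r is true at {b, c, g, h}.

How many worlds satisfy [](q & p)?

5

a: successors {b}; q & p there: b:T. ✓
b: successors {c}; q & p there: c:T. ✓
c: successors {d}; q & p there: d:T. ✓
d: successors {e, h}; q & p there: e:F, h:F. ✗
e: successors {f}; q & p there: f:T. ✓
f: successors {g}; q & p there: g:F. ✗
g: successors {h}; q & p there: h:F. ✗
h: no successors, so [](q & p) holds vacuously. ✓
Satisfying worlds: {a, b, c, e, h}.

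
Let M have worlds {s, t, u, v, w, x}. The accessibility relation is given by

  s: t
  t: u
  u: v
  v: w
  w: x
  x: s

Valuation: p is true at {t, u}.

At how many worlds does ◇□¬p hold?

s: successors {t}; □¬p there: t:F. ✗
t: successors {u}; □¬p there: u:T. ✓
u: successors {v}; □¬p there: v:T. ✓
v: successors {w}; □¬p there: w:T. ✓
w: successors {x}; □¬p there: x:T. ✓
x: successors {s}; □¬p there: s:F. ✗
Satisfying worlds: {t, u, v, w}.

4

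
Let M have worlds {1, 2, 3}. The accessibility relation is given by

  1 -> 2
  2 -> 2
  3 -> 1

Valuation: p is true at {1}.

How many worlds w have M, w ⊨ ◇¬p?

1: successors {2}; ¬p there: 2:T. ✓
2: successors {2}; ¬p there: 2:T. ✓
3: successors {1}; ¬p there: 1:F. ✗
Satisfying worlds: {1, 2}.

2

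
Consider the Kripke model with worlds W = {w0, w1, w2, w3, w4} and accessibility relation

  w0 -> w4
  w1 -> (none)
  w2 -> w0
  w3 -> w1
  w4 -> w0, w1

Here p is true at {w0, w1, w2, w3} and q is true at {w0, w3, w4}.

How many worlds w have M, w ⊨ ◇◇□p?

w0: successors {w4}; ◇□p there: w4:T. ✓
w1: no successors, so ◇◇□p fails. ✗
w2: successors {w0}; ◇□p there: w0:T. ✓
w3: successors {w1}; ◇□p there: w1:F. ✗
w4: successors {w0, w1}; ◇□p there: w0:T, w1:F. ✓
Satisfying worlds: {w0, w2, w4}.

3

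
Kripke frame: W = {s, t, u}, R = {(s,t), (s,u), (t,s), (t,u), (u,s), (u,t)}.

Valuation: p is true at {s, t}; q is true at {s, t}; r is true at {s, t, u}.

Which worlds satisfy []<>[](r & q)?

{u}

s: successors {t, u}; <>[](r & q) there: t:T, u:F. ✗
t: successors {s, u}; <>[](r & q) there: s:T, u:F. ✗
u: successors {s, t}; <>[](r & q) there: s:T, t:T. ✓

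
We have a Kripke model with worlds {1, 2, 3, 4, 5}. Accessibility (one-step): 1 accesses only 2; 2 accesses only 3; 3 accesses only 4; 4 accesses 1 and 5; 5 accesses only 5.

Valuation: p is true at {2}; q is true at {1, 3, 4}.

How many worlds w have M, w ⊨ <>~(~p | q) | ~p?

4

1: <>~(~p | q) is T, ~p is T. ✓
2: <>~(~p | q) is F, ~p is F. ✗
3: <>~(~p | q) is F, ~p is T. ✓
4: <>~(~p | q) is F, ~p is T. ✓
5: <>~(~p | q) is F, ~p is T. ✓
Satisfying worlds: {1, 3, 4, 5}.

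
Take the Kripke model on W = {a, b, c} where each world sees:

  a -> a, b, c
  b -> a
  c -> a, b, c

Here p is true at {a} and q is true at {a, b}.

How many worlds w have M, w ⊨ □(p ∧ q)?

1

a: successors {a, b, c}; p ∧ q there: a:T, b:F, c:F. ✗
b: successors {a}; p ∧ q there: a:T. ✓
c: successors {a, b, c}; p ∧ q there: a:T, b:F, c:F. ✗
Satisfying worlds: {b}.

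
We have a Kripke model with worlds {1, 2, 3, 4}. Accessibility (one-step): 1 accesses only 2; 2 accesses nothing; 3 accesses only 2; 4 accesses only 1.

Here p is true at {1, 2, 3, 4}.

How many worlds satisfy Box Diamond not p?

1

1: successors {2}; Diamond not p there: 2:F. ✗
2: no successors, so Box Diamond not p holds vacuously. ✓
3: successors {2}; Diamond not p there: 2:F. ✗
4: successors {1}; Diamond not p there: 1:F. ✗
Satisfying worlds: {2}.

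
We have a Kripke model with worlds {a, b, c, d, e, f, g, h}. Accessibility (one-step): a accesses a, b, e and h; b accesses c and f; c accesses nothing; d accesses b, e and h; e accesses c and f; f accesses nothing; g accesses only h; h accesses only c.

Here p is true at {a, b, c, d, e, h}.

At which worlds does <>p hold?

a: successors {a, b, e, h}; p there: a:T, b:T, e:T, h:T. ✓
b: successors {c, f}; p there: c:T, f:F. ✓
c: no successors, so <>p fails. ✗
d: successors {b, e, h}; p there: b:T, e:T, h:T. ✓
e: successors {c, f}; p there: c:T, f:F. ✓
f: no successors, so <>p fails. ✗
g: successors {h}; p there: h:T. ✓
h: successors {c}; p there: c:T. ✓

{a, b, d, e, g, h}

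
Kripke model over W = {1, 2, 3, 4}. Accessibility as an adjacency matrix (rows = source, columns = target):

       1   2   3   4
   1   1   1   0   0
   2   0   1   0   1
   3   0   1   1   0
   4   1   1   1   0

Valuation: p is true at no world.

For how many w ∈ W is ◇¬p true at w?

1: successors {1, 2}; ¬p there: 1:T, 2:T. ✓
2: successors {2, 4}; ¬p there: 2:T, 4:T. ✓
3: successors {2, 3}; ¬p there: 2:T, 3:T. ✓
4: successors {1, 2, 3}; ¬p there: 1:T, 2:T, 3:T. ✓
Satisfying worlds: {1, 2, 3, 4}.

4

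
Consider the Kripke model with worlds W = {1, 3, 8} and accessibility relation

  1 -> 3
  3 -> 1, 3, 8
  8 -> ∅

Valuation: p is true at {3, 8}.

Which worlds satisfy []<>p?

{1, 8}

1: successors {3}; <>p there: 3:T. ✓
3: successors {1, 3, 8}; <>p there: 1:T, 3:T, 8:F. ✗
8: no successors, so []<>p holds vacuously. ✓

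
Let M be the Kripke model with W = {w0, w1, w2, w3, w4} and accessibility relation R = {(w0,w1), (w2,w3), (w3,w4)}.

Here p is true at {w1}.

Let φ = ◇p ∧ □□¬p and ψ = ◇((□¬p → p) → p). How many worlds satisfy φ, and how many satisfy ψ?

For ◇p ∧ □□¬p:
w0: ◇p is T, □□¬p is T. ✓
w1: ◇p is F, □□¬p is T. ✗
w2: ◇p is F, □□¬p is T. ✗
w3: ◇p is F, □□¬p is T. ✗
w4: ◇p is F, □□¬p is T. ✗
— 1 world.
For ◇((□¬p → p) → p):
w0: successors {w1}; (□¬p → p) → p there: w1:T. ✓
w1: no successors, so ◇((□¬p → p) → p) fails. ✗
w2: successors {w3}; (□¬p → p) → p there: w3:T. ✓
w3: successors {w4}; (□¬p → p) → p there: w4:T. ✓
w4: no successors, so ◇((□¬p → p) → p) fails. ✗
— 3 worlds.

1 and 3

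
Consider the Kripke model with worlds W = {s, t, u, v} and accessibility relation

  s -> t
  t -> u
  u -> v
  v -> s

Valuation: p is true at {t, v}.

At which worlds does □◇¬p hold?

{s, u}

s: successors {t}; ◇¬p there: t:T. ✓
t: successors {u}; ◇¬p there: u:F. ✗
u: successors {v}; ◇¬p there: v:T. ✓
v: successors {s}; ◇¬p there: s:F. ✗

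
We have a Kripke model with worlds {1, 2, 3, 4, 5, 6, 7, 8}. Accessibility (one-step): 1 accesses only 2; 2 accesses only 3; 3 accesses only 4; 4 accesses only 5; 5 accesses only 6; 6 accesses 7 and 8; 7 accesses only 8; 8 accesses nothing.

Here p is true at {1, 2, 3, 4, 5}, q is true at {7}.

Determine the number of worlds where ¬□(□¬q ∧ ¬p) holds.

1: □(□¬q ∧ ¬p) is F. ✓
2: □(□¬q ∧ ¬p) is F. ✓
3: □(□¬q ∧ ¬p) is F. ✓
4: □(□¬q ∧ ¬p) is F. ✓
5: □(□¬q ∧ ¬p) is F. ✓
6: □(□¬q ∧ ¬p) is T. ✗
7: □(□¬q ∧ ¬p) is T. ✗
8: □(□¬q ∧ ¬p) is T. ✗
Satisfying worlds: {1, 2, 3, 4, 5}.

5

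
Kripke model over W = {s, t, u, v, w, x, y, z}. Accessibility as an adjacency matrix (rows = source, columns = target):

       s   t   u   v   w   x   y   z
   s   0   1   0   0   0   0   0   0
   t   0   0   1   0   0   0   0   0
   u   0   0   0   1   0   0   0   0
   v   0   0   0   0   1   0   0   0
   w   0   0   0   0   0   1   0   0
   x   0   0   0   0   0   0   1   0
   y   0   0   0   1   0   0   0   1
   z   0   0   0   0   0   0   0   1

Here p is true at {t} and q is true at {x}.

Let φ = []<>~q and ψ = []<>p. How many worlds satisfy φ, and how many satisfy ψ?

For []<>~q:
s: successors {t}; <>~q there: t:T. ✓
t: successors {u}; <>~q there: u:T. ✓
u: successors {v}; <>~q there: v:T. ✓
v: successors {w}; <>~q there: w:F. ✗
w: successors {x}; <>~q there: x:T. ✓
x: successors {y}; <>~q there: y:T. ✓
y: successors {v, z}; <>~q there: v:T, z:T. ✓
z: successors {z}; <>~q there: z:T. ✓
— 7 worlds.
For []<>p:
s: successors {t}; <>p there: t:F. ✗
t: successors {u}; <>p there: u:F. ✗
u: successors {v}; <>p there: v:F. ✗
v: successors {w}; <>p there: w:F. ✗
w: successors {x}; <>p there: x:F. ✗
x: successors {y}; <>p there: y:F. ✗
y: successors {v, z}; <>p there: v:F, z:F. ✗
z: successors {z}; <>p there: z:F. ✗
— 0 worlds.

7 and 0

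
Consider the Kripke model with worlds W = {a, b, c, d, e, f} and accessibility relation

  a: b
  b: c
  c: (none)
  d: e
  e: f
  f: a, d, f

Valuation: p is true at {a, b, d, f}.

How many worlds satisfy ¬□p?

2

a: □p is T. ✗
b: □p is F. ✓
c: □p is T. ✗
d: □p is F. ✓
e: □p is T. ✗
f: □p is T. ✗
Satisfying worlds: {b, d}.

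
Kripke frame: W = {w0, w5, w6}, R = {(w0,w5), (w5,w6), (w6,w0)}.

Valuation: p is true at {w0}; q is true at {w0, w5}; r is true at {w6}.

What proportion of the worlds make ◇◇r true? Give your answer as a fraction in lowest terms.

1/3

w0: successors {w5}; ◇r there: w5:T. ✓
w5: successors {w6}; ◇r there: w6:F. ✗
w6: successors {w0}; ◇r there: w0:F. ✗
That's 1 of 3 worlds, so 1/3.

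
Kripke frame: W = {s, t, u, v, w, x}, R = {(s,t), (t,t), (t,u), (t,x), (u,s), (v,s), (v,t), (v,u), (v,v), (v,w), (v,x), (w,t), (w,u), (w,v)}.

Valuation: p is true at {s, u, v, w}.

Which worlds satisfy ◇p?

{t, u, v, w}

s: successors {t}; p there: t:F. ✗
t: successors {t, u, x}; p there: t:F, u:T, x:F. ✓
u: successors {s}; p there: s:T. ✓
v: successors {s, t, u, v, w, x}; p there: s:T, t:F, u:T, v:T, w:T, x:F. ✓
w: successors {t, u, v}; p there: t:F, u:T, v:T. ✓
x: no successors, so ◇p fails. ✗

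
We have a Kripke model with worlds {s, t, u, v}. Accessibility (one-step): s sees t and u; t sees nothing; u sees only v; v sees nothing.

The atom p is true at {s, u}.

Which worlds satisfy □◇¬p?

{t, v}

s: successors {t, u}; ◇¬p there: t:F, u:T. ✗
t: no successors, so □◇¬p holds vacuously. ✓
u: successors {v}; ◇¬p there: v:F. ✗
v: no successors, so □◇¬p holds vacuously. ✓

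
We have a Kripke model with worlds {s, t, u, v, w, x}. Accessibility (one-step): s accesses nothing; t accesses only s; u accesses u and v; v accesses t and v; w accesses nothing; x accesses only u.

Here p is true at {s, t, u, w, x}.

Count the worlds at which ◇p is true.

s: no successors, so ◇p fails. ✗
t: successors {s}; p there: s:T. ✓
u: successors {u, v}; p there: u:T, v:F. ✓
v: successors {t, v}; p there: t:T, v:F. ✓
w: no successors, so ◇p fails. ✗
x: successors {u}; p there: u:T. ✓
Satisfying worlds: {t, u, v, x}.

4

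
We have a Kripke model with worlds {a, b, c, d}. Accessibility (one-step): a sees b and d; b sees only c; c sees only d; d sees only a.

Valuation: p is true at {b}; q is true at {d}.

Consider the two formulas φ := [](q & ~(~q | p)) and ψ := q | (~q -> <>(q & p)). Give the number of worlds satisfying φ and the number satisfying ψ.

1 and 1

For [](q & ~(~q | p)):
a: successors {b, d}; q & ~(~q | p) there: b:F, d:T. ✗
b: successors {c}; q & ~(~q | p) there: c:F. ✗
c: successors {d}; q & ~(~q | p) there: d:T. ✓
d: successors {a}; q & ~(~q | p) there: a:F. ✗
— 1 world.
For q | (~q -> <>(q & p)):
a: q is F, ~q -> <>(q & p) is F. ✗
b: q is F, ~q -> <>(q & p) is F. ✗
c: q is F, ~q -> <>(q & p) is F. ✗
d: q is T, ~q -> <>(q & p) is T. ✓
— 1 world.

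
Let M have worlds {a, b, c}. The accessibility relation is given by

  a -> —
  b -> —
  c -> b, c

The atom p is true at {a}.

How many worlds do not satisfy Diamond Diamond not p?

2

a: no successors, so Diamond Diamond not p fails. ✗
b: no successors, so Diamond Diamond not p fails. ✗
c: successors {b, c}; Diamond not p there: b:F, c:T. ✓
Satisfying worlds: {c}.
So Diamond Diamond not p fails at the other 2 worlds.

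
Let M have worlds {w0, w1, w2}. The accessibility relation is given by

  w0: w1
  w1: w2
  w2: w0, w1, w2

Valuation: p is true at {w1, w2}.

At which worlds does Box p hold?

w0: successors {w1}; p there: w1:T. ✓
w1: successors {w2}; p there: w2:T. ✓
w2: successors {w0, w1, w2}; p there: w0:F, w1:T, w2:T. ✗

{w0, w1}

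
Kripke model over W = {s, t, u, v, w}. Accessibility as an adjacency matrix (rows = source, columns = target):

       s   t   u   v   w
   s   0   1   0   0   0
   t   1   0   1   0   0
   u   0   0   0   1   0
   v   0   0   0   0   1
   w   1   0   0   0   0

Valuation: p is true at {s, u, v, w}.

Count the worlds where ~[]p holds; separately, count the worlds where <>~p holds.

For ~[]p:
s: []p is F. ✓
t: []p is T. ✗
u: []p is T. ✗
v: []p is T. ✗
w: []p is T. ✗
— 1 world.
For <>~p:
s: successors {t}; ~p there: t:T. ✓
t: successors {s, u}; ~p there: s:F, u:F. ✗
u: successors {v}; ~p there: v:F. ✗
v: successors {w}; ~p there: w:F. ✗
w: successors {s}; ~p there: s:F. ✗
— 1 world.

1 and 1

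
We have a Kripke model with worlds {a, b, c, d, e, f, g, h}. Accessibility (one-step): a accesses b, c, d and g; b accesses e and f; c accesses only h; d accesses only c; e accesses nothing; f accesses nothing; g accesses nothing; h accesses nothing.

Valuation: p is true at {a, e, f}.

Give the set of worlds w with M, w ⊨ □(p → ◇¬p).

a: successors {b, c, d, g}; p → ◇¬p there: b:T, c:T, d:T, g:T. ✓
b: successors {e, f}; p → ◇¬p there: e:F, f:F. ✗
c: successors {h}; p → ◇¬p there: h:T. ✓
d: successors {c}; p → ◇¬p there: c:T. ✓
e: no successors, so □(p → ◇¬p) holds vacuously. ✓
f: no successors, so □(p → ◇¬p) holds vacuously. ✓
g: no successors, so □(p → ◇¬p) holds vacuously. ✓
h: no successors, so □(p → ◇¬p) holds vacuously. ✓

{a, c, d, e, f, g, h}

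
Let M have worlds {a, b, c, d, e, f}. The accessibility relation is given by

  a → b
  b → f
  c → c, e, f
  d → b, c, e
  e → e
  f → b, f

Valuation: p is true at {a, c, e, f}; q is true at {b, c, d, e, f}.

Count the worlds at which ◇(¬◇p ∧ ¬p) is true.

a: successors {b}; ¬◇p ∧ ¬p there: b:F. ✗
b: successors {f}; ¬◇p ∧ ¬p there: f:F. ✗
c: successors {c, e, f}; ¬◇p ∧ ¬p there: c:F, e:F, f:F. ✗
d: successors {b, c, e}; ¬◇p ∧ ¬p there: b:F, c:F, e:F. ✗
e: successors {e}; ¬◇p ∧ ¬p there: e:F. ✗
f: successors {b, f}; ¬◇p ∧ ¬p there: b:F, f:F. ✗
Satisfying worlds: ∅.

0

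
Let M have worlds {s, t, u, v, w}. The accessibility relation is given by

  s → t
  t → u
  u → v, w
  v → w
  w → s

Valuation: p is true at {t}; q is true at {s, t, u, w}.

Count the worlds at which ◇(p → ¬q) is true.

s: successors {t}; p → ¬q there: t:F. ✗
t: successors {u}; p → ¬q there: u:T. ✓
u: successors {v, w}; p → ¬q there: v:T, w:T. ✓
v: successors {w}; p → ¬q there: w:T. ✓
w: successors {s}; p → ¬q there: s:T. ✓
Satisfying worlds: {t, u, v, w}.

4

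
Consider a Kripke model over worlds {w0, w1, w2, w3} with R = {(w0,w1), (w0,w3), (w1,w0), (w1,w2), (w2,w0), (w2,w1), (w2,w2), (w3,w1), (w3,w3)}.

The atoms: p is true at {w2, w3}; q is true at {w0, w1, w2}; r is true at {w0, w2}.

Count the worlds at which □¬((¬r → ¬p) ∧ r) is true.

w0: successors {w1, w3}; ¬((¬r → ¬p) ∧ r) there: w1:T, w3:T. ✓
w1: successors {w0, w2}; ¬((¬r → ¬p) ∧ r) there: w0:F, w2:F. ✗
w2: successors {w0, w1, w2}; ¬((¬r → ¬p) ∧ r) there: w0:F, w1:T, w2:F. ✗
w3: successors {w1, w3}; ¬((¬r → ¬p) ∧ r) there: w1:T, w3:T. ✓
Satisfying worlds: {w0, w3}.

2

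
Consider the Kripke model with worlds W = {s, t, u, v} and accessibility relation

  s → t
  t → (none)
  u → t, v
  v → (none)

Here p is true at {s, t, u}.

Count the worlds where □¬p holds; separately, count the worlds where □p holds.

2 and 3

For □¬p:
s: successors {t}; ¬p there: t:F. ✗
t: no successors, so □¬p holds vacuously. ✓
u: successors {t, v}; ¬p there: t:F, v:T. ✗
v: no successors, so □¬p holds vacuously. ✓
— 2 worlds.
For □p:
s: successors {t}; p there: t:T. ✓
t: no successors, so □p holds vacuously. ✓
u: successors {t, v}; p there: t:T, v:F. ✗
v: no successors, so □p holds vacuously. ✓
— 3 worlds.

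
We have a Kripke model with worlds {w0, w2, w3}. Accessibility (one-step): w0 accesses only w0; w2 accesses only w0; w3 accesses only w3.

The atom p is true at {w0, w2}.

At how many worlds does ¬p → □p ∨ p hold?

w0: ¬p is F, □p ∨ p is T. ✓
w2: ¬p is F, □p ∨ p is T. ✓
w3: ¬p is T, □p ∨ p is F. ✗
Satisfying worlds: {w0, w2}.

2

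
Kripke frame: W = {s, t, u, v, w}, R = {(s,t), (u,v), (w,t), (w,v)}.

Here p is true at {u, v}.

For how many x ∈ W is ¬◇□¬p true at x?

2

s: ◇□¬p is T. ✗
t: ◇□¬p is F. ✓
u: ◇□¬p is T. ✗
v: ◇□¬p is F. ✓
w: ◇□¬p is T. ✗
Satisfying worlds: {t, v}.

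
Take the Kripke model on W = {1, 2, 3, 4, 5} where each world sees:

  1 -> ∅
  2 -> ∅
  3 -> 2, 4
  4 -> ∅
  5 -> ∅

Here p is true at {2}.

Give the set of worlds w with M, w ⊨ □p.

1: no successors, so □p holds vacuously. ✓
2: no successors, so □p holds vacuously. ✓
3: successors {2, 4}; p there: 2:T, 4:F. ✗
4: no successors, so □p holds vacuously. ✓
5: no successors, so □p holds vacuously. ✓

{1, 2, 4, 5}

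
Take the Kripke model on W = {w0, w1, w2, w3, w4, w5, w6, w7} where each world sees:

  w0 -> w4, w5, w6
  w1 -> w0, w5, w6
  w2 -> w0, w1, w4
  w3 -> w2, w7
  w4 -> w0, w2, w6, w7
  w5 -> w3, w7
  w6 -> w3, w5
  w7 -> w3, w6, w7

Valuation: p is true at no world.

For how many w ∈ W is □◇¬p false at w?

0

w0: successors {w4, w5, w6}; ◇¬p there: w4:T, w5:T, w6:T. ✓
w1: successors {w0, w5, w6}; ◇¬p there: w0:T, w5:T, w6:T. ✓
w2: successors {w0, w1, w4}; ◇¬p there: w0:T, w1:T, w4:T. ✓
w3: successors {w2, w7}; ◇¬p there: w2:T, w7:T. ✓
w4: successors {w0, w2, w6, w7}; ◇¬p there: w0:T, w2:T, w6:T, w7:T. ✓
w5: successors {w3, w7}; ◇¬p there: w3:T, w7:T. ✓
w6: successors {w3, w5}; ◇¬p there: w3:T, w5:T. ✓
w7: successors {w3, w6, w7}; ◇¬p there: w3:T, w6:T, w7:T. ✓
Satisfying worlds: {w0, w1, w2, w3, w4, w5, w6, w7}.
So □◇¬p fails at the other 0 worlds.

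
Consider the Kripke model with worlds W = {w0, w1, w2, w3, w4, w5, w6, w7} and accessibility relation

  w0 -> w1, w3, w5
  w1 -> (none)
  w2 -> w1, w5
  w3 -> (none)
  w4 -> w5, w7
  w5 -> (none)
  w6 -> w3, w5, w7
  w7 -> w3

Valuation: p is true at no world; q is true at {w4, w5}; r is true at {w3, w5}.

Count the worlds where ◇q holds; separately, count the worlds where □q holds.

4 and 3

For ◇q:
w0: successors {w1, w3, w5}; q there: w1:F, w3:F, w5:T. ✓
w1: no successors, so ◇q fails. ✗
w2: successors {w1, w5}; q there: w1:F, w5:T. ✓
w3: no successors, so ◇q fails. ✗
w4: successors {w5, w7}; q there: w5:T, w7:F. ✓
w5: no successors, so ◇q fails. ✗
w6: successors {w3, w5, w7}; q there: w3:F, w5:T, w7:F. ✓
w7: successors {w3}; q there: w3:F. ✗
— 4 worlds.
For □q:
w0: successors {w1, w3, w5}; q there: w1:F, w3:F, w5:T. ✗
w1: no successors, so □q holds vacuously. ✓
w2: successors {w1, w5}; q there: w1:F, w5:T. ✗
w3: no successors, so □q holds vacuously. ✓
w4: successors {w5, w7}; q there: w5:T, w7:F. ✗
w5: no successors, so □q holds vacuously. ✓
w6: successors {w3, w5, w7}; q there: w3:F, w5:T, w7:F. ✗
w7: successors {w3}; q there: w3:F. ✗
— 3 worlds.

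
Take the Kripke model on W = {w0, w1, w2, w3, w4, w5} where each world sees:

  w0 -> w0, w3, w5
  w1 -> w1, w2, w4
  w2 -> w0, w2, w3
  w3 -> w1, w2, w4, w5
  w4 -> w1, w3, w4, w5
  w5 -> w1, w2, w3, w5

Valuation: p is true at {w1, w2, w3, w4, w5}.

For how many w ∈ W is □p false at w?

w0: successors {w0, w3, w5}; p there: w0:F, w3:T, w5:T. ✗
w1: successors {w1, w2, w4}; p there: w1:T, w2:T, w4:T. ✓
w2: successors {w0, w2, w3}; p there: w0:F, w2:T, w3:T. ✗
w3: successors {w1, w2, w4, w5}; p there: w1:T, w2:T, w4:T, w5:T. ✓
w4: successors {w1, w3, w4, w5}; p there: w1:T, w3:T, w4:T, w5:T. ✓
w5: successors {w1, w2, w3, w5}; p there: w1:T, w2:T, w3:T, w5:T. ✓
Satisfying worlds: {w1, w3, w4, w5}.
So □p fails at the other 2 worlds.

2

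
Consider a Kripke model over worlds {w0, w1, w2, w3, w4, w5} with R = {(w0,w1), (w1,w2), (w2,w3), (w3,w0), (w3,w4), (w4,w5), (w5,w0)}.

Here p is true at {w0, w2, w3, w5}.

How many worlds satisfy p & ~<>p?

1

w0: p is T, ~<>p is T. ✓
w1: p is F, ~<>p is F. ✗
w2: p is T, ~<>p is F. ✗
w3: p is T, ~<>p is F. ✗
w4: p is F, ~<>p is F. ✗
w5: p is T, ~<>p is F. ✗
Satisfying worlds: {w0}.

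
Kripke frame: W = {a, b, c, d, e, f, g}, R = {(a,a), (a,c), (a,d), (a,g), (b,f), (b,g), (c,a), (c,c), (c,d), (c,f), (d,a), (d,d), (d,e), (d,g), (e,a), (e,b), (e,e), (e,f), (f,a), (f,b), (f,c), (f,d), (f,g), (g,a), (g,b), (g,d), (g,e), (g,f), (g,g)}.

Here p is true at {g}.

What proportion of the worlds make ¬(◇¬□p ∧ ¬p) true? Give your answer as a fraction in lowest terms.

1/7

a: ◇¬□p ∧ ¬p is T. ✗
b: ◇¬□p ∧ ¬p is T. ✗
c: ◇¬□p ∧ ¬p is T. ✗
d: ◇¬□p ∧ ¬p is T. ✗
e: ◇¬□p ∧ ¬p is T. ✗
f: ◇¬□p ∧ ¬p is T. ✗
g: ◇¬□p ∧ ¬p is F. ✓
That's 1 of 7 worlds, so 1/7.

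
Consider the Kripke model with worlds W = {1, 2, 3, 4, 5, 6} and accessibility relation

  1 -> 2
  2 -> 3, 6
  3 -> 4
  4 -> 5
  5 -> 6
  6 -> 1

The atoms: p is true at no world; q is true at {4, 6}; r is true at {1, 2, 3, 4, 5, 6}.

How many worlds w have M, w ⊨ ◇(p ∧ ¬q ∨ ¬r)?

1: successors {2}; p ∧ ¬q ∨ ¬r there: 2:F. ✗
2: successors {3, 6}; p ∧ ¬q ∨ ¬r there: 3:F, 6:F. ✗
3: successors {4}; p ∧ ¬q ∨ ¬r there: 4:F. ✗
4: successors {5}; p ∧ ¬q ∨ ¬r there: 5:F. ✗
5: successors {6}; p ∧ ¬q ∨ ¬r there: 6:F. ✗
6: successors {1}; p ∧ ¬q ∨ ¬r there: 1:F. ✗
Satisfying worlds: ∅.

0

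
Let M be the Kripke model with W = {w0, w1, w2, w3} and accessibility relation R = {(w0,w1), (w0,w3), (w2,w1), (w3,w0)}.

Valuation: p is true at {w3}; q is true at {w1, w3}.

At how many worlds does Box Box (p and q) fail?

2

w0: successors {w1, w3}; Box (p and q) there: w1:T, w3:F. ✗
w1: no successors, so Box Box (p and q) holds vacuously. ✓
w2: successors {w1}; Box (p and q) there: w1:T. ✓
w3: successors {w0}; Box (p and q) there: w0:F. ✗
Satisfying worlds: {w1, w2}.
So Box Box (p and q) fails at the other 2 worlds.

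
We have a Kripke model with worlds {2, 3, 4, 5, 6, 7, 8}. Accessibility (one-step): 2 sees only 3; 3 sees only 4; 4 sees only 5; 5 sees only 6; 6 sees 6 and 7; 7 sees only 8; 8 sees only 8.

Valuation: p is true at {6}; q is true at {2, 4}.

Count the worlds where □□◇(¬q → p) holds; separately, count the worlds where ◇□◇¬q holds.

2 and 7

For □□◇(¬q → p):
2: successors {3}; □◇(¬q → p) there: 3:F. ✗
3: successors {4}; □◇(¬q → p) there: 4:T. ✓
4: successors {5}; □◇(¬q → p) there: 5:T. ✓
5: successors {6}; □◇(¬q → p) there: 6:F. ✗
6: successors {6, 7}; □◇(¬q → p) there: 6:F, 7:F. ✗
7: successors {8}; □◇(¬q → p) there: 8:F. ✗
8: successors {8}; □◇(¬q → p) there: 8:F. ✗
— 2 worlds.
For ◇□◇¬q:
2: successors {3}; □◇¬q there: 3:T. ✓
3: successors {4}; □◇¬q there: 4:T. ✓
4: successors {5}; □◇¬q there: 5:T. ✓
5: successors {6}; □◇¬q there: 6:T. ✓
6: successors {6, 7}; □◇¬q there: 6:T, 7:T. ✓
7: successors {8}; □◇¬q there: 8:T. ✓
8: successors {8}; □◇¬q there: 8:T. ✓
— 7 worlds.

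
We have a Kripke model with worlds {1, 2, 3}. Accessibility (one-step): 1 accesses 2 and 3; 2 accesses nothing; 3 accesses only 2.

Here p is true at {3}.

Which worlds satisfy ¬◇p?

{2, 3}

1: ◇p is T. ✗
2: ◇p is F. ✓
3: ◇p is F. ✓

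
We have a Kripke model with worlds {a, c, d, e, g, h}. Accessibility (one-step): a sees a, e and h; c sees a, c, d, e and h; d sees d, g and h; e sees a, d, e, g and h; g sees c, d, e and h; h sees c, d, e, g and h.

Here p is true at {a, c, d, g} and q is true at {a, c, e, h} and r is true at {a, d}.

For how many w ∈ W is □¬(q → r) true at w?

0

a: successors {a, e, h}; ¬(q → r) there: a:F, e:T, h:T. ✗
c: successors {a, c, d, e, h}; ¬(q → r) there: a:F, c:T, d:F, e:T, h:T. ✗
d: successors {d, g, h}; ¬(q → r) there: d:F, g:F, h:T. ✗
e: successors {a, d, e, g, h}; ¬(q → r) there: a:F, d:F, e:T, g:F, h:T. ✗
g: successors {c, d, e, h}; ¬(q → r) there: c:T, d:F, e:T, h:T. ✗
h: successors {c, d, e, g, h}; ¬(q → r) there: c:T, d:F, e:T, g:F, h:T. ✗
Satisfying worlds: ∅.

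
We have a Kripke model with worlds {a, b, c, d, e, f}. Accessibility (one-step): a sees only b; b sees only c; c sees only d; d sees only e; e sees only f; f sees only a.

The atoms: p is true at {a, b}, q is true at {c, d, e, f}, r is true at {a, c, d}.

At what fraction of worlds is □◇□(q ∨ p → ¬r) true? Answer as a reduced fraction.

a: successors {b}; ◇□(q ∨ p → ¬r) there: b:F. ✗
b: successors {c}; ◇□(q ∨ p → ¬r) there: c:T. ✓
c: successors {d}; ◇□(q ∨ p → ¬r) there: d:T. ✓
d: successors {e}; ◇□(q ∨ p → ¬r) there: e:F. ✗
e: successors {f}; ◇□(q ∨ p → ¬r) there: f:T. ✓
f: successors {a}; ◇□(q ∨ p → ¬r) there: a:F. ✗
That's 3 of 6 worlds, so 3/6 = 1/2.

1/2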